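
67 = 67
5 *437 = 2185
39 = 39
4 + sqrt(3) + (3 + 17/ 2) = sqrt(3) + 31/ 2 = 17.23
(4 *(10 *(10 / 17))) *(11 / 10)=440 / 17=25.88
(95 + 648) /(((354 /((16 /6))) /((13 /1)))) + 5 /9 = 12977 /177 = 73.32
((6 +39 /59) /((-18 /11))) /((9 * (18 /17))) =-24497 /57348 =-0.43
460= 460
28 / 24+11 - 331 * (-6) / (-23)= -10237 / 138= -74.18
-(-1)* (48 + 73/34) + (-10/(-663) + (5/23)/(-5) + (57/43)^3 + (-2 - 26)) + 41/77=4664088683129/186709945422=24.98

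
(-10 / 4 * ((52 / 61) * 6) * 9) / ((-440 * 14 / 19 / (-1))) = -0.35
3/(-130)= -3/130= -0.02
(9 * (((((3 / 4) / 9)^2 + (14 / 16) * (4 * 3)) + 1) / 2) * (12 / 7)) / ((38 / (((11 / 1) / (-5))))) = -54681 / 10640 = -5.14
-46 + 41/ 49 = -2213/ 49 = -45.16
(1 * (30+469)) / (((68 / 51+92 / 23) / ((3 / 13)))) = 4491 / 208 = 21.59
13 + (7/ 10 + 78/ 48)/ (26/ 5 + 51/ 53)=174761/ 13064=13.38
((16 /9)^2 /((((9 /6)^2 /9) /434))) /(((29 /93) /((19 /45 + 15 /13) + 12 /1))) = 109416108032 /458055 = 238871.11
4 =4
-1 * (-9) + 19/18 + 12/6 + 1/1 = 235/18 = 13.06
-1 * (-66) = 66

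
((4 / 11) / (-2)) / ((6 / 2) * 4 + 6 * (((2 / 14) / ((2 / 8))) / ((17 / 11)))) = -0.01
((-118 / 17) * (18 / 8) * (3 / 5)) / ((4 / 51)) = -4779 / 40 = -119.48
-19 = -19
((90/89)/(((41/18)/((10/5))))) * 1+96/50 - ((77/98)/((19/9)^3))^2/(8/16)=1175121692639151/420592528434050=2.79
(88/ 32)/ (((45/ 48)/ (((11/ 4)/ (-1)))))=-121/ 15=-8.07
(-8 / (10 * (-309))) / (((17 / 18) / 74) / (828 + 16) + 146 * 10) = 1498944 / 845292003955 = 0.00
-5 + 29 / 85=-396 / 85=-4.66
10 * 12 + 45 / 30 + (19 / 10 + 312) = 2177 / 5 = 435.40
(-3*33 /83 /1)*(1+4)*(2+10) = -5940 /83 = -71.57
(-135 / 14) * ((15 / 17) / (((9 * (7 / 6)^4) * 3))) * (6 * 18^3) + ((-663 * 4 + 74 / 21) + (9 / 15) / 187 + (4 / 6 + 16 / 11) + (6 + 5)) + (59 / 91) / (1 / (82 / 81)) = -142088298390602 / 16547415885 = -8586.74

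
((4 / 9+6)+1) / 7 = 67 / 63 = 1.06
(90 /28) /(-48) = -0.07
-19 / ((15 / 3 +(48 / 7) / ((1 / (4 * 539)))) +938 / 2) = -19 / 15258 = -0.00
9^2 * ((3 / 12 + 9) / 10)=2997 / 40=74.92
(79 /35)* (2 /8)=79 /140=0.56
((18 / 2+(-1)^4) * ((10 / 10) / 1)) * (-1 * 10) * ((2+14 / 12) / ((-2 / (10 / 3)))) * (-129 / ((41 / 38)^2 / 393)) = -38636747000 / 1681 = -22984382.51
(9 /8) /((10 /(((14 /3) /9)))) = 0.06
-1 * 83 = -83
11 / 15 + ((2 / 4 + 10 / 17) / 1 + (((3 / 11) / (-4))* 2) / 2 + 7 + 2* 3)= 165533 / 11220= 14.75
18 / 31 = 0.58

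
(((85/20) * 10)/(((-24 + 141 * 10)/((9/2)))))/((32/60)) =1275/4928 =0.26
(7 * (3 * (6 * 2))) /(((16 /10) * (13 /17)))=5355 /26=205.96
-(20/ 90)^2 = -4/ 81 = -0.05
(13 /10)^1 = 1.30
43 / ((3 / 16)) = 688 / 3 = 229.33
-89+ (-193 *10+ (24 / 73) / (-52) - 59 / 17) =-32628620 / 16133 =-2022.48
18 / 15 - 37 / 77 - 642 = -246893 / 385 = -641.28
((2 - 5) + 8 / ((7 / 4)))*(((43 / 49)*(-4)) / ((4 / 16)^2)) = -30272 / 343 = -88.26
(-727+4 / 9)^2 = 42758521 / 81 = 527882.98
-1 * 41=-41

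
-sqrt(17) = -4.12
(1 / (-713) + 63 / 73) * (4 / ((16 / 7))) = 156961 / 104098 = 1.51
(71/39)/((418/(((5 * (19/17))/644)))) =355/9393384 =0.00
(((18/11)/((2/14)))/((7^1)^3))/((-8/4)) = -9/539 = -0.02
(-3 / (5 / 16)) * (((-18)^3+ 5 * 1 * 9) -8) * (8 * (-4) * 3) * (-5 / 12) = 2225280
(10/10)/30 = 1/30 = 0.03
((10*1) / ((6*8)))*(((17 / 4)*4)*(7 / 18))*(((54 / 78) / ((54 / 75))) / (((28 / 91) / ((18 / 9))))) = 14875 / 1728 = 8.61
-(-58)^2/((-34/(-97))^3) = -78115.00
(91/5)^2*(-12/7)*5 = -14196/5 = -2839.20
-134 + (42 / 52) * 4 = -1700 / 13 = -130.77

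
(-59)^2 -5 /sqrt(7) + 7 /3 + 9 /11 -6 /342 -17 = 3465.24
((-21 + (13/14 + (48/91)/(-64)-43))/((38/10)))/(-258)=114805/1784328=0.06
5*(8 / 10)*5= 20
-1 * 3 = -3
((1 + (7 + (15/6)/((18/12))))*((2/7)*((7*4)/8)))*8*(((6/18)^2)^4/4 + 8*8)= 97417786/19683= 4949.34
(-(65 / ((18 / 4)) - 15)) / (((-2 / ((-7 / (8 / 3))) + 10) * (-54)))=-35 / 36612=-0.00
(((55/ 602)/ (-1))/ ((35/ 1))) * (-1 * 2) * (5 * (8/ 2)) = 220/ 2107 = 0.10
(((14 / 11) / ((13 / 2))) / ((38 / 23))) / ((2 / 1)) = 161 / 2717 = 0.06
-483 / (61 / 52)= -25116 / 61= -411.74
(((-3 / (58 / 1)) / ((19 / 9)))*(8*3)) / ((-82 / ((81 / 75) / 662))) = 2187 / 186940525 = 0.00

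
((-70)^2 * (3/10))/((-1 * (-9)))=490/3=163.33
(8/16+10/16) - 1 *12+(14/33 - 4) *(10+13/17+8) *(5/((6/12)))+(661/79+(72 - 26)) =-20225203/32232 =-627.49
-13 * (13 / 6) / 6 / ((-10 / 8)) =169 / 45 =3.76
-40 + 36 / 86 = -1702 / 43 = -39.58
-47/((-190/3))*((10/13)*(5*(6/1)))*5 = 21150/247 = 85.63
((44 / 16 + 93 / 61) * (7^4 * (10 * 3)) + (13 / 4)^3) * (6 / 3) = 1202170657 / 1952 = 615866.12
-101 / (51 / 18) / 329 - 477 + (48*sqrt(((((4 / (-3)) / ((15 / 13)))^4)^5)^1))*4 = 337.99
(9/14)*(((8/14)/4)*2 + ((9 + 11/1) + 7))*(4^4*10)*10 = 22003200/49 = 449044.90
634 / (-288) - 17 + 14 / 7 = -2477 / 144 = -17.20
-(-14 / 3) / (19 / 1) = 14 / 57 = 0.25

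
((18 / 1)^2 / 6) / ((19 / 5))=270 / 19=14.21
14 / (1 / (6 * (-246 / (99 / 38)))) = -87248 / 11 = -7931.64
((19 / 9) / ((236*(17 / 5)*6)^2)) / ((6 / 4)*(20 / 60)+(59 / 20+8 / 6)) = 2375 / 124729019856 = 0.00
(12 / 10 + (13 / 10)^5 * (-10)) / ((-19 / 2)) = 3.78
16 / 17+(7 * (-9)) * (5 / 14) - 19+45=151 / 34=4.44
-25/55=-5/11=-0.45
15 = 15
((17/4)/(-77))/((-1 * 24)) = 17/7392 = 0.00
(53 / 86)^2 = 2809 / 7396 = 0.38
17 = 17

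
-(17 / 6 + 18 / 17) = -397 / 102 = -3.89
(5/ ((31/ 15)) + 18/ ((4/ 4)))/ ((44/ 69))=43677/ 1364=32.02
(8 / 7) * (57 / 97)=0.67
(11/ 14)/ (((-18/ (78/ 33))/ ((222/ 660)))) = -481/ 13860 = -0.03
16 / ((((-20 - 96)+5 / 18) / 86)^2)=8.84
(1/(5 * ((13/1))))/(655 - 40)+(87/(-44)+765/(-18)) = -78231031/1758900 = -44.48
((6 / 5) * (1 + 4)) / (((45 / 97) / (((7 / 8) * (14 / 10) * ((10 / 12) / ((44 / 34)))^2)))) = 1373617 / 209088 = 6.57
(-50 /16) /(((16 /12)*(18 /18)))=-75 /32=-2.34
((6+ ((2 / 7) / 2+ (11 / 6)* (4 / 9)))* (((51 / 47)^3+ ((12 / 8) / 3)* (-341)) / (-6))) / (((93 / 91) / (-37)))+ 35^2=-18393244328515 / 3128394636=-5879.45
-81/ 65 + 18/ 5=153/ 65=2.35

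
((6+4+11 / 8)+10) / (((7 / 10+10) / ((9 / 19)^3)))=32805 / 154508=0.21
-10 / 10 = -1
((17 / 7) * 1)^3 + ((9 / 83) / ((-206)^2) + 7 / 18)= 159969001273 / 10872994356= 14.71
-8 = -8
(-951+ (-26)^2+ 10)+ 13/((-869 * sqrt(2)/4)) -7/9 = -2392/9 -26 * sqrt(2)/869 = -265.82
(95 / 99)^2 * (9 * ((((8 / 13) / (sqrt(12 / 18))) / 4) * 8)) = 72200 * sqrt(6) / 14157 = 12.49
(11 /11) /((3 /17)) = 17 /3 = 5.67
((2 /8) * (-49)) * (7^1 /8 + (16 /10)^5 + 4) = -18816931 /100000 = -188.17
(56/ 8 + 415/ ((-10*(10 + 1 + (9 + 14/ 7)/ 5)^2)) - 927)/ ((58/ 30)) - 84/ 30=-201606899/ 421080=-478.79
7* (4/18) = 14/9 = 1.56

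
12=12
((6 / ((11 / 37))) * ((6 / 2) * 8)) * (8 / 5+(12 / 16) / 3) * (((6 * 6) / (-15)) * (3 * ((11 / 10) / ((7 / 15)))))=-2661336 / 175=-15207.63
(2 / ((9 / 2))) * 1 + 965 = 8689 / 9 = 965.44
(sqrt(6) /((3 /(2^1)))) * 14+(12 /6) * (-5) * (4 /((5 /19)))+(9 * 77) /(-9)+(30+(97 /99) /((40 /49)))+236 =28 * sqrt(6) /3+151273 /3960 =61.06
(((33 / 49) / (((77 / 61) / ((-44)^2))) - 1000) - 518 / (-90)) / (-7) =-596797 / 108045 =-5.52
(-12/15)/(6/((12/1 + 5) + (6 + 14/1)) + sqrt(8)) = 222/13645 -2738 * sqrt(2)/13645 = -0.27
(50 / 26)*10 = 250 / 13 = 19.23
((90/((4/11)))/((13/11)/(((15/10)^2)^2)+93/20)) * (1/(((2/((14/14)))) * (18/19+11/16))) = 15.50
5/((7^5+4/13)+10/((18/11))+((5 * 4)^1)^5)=0.00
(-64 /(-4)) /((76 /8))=32 /19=1.68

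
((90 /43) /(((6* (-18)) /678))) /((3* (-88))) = 565 /11352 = 0.05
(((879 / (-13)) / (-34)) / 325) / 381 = 0.00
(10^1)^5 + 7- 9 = 99998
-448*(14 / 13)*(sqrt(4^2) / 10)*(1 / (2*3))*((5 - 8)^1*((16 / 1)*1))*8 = 802816 / 65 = 12351.02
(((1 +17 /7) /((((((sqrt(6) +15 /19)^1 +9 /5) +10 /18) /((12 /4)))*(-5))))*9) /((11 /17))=-5065366104 /219031967 +1610594280*sqrt(6) /219031967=-5.11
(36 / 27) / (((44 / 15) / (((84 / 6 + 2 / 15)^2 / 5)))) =44944 / 2475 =18.16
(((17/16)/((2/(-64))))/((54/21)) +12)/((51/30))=-110/153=-0.72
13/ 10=1.30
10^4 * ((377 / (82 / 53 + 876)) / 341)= 19981000 / 1585991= 12.60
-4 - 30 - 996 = -1030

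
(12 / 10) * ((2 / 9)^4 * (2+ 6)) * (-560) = -13.11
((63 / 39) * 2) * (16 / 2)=336 / 13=25.85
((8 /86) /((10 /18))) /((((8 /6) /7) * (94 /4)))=378 /10105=0.04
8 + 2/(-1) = 6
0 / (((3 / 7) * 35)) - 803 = -803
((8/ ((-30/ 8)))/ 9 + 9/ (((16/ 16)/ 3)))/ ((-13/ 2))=-7226/ 1755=-4.12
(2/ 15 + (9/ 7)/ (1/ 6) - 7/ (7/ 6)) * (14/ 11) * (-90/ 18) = -388/ 33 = -11.76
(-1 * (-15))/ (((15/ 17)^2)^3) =24137569/ 759375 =31.79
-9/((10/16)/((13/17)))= -936/85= -11.01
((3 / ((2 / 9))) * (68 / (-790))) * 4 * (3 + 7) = -3672 / 79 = -46.48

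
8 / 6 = 4 / 3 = 1.33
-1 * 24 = -24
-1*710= -710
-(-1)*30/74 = 15/37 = 0.41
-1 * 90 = -90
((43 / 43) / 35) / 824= 1 / 28840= 0.00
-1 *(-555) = 555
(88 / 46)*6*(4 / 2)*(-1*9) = -4752 / 23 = -206.61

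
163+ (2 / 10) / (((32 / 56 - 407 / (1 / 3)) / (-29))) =6962748 / 42715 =163.00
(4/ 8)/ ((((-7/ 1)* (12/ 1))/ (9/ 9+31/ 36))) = -67/ 6048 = -0.01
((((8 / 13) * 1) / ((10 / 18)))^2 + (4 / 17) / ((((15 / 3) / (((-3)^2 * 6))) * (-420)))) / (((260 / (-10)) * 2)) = -306927 / 13072150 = -0.02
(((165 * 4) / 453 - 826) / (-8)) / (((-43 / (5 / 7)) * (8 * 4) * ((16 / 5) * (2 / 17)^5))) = -2209758945525 / 2978676736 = -741.86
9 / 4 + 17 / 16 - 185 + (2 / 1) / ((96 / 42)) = -2893 / 16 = -180.81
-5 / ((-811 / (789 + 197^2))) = 197990 / 811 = 244.13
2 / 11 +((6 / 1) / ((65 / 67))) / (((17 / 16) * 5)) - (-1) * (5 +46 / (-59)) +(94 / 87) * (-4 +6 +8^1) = 5107039991 / 311958075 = 16.37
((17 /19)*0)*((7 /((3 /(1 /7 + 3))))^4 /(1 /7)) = 0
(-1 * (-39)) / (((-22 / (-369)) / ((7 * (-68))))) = -3425058 / 11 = -311368.91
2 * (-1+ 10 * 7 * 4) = 558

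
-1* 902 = -902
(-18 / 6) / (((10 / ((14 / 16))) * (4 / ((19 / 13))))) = -399 / 4160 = -0.10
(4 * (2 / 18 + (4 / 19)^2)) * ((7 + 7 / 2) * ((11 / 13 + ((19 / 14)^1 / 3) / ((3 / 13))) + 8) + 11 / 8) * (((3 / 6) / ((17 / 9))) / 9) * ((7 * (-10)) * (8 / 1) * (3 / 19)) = -2533251700 / 13642551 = -185.69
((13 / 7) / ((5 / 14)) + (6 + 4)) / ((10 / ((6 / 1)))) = 228 / 25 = 9.12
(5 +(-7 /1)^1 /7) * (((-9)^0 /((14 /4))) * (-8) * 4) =-256 /7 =-36.57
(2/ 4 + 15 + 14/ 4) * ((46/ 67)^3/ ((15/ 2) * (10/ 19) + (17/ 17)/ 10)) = 351382960/ 231286747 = 1.52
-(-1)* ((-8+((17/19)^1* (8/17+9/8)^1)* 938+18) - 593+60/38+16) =58801/76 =773.70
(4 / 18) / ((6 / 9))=1 / 3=0.33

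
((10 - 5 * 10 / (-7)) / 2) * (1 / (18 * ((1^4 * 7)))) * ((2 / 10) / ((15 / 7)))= 2 / 315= 0.01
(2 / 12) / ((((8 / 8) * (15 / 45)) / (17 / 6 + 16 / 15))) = 39 / 20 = 1.95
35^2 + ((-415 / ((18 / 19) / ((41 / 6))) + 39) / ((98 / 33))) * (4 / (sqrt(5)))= 1225 - 3509803 * sqrt(5) / 4410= -554.63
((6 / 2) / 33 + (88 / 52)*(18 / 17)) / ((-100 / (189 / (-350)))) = 0.01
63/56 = 9/8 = 1.12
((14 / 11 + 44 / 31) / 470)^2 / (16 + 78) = 210681 / 603632113150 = 0.00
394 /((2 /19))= 3743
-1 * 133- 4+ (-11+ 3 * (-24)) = -220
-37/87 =-0.43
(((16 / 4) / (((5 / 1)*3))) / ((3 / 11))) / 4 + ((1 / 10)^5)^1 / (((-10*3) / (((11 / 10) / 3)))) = 21999989 / 90000000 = 0.24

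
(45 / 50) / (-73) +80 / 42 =29011 / 15330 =1.89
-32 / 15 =-2.13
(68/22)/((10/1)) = 17/55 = 0.31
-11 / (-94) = 11 / 94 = 0.12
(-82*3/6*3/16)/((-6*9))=41/288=0.14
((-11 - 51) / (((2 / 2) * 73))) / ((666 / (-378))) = 1302 / 2701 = 0.48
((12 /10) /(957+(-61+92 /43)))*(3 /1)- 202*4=-78012013 /96550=-808.00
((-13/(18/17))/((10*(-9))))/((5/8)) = 442/2025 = 0.22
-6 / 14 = -3 / 7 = -0.43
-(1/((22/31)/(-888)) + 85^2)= -65711/11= -5973.73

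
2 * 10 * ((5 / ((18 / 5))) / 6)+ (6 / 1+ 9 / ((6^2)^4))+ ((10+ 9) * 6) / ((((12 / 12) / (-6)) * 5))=-117732091 / 933120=-126.17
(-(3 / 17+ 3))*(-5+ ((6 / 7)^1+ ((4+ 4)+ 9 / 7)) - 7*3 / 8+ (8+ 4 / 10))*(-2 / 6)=27513 / 2380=11.56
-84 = -84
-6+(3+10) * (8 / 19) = -10 / 19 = -0.53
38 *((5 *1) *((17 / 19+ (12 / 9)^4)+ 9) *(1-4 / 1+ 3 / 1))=0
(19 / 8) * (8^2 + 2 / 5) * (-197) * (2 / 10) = -602623 / 100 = -6026.23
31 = 31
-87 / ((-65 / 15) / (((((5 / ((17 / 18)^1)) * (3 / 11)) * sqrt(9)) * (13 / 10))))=113.05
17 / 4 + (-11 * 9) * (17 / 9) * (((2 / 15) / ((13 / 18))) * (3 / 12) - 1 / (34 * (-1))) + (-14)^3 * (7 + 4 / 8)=-5353369 / 260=-20589.88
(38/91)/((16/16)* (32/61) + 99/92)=213256/817453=0.26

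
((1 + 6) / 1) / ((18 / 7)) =49 / 18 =2.72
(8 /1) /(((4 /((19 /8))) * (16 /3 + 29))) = 0.14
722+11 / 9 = 6509 / 9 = 723.22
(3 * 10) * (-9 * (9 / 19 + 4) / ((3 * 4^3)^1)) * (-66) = 126225 / 304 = 415.21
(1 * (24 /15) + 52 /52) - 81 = -392 /5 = -78.40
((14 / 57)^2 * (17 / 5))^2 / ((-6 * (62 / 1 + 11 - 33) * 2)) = -693889 / 7917000750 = -0.00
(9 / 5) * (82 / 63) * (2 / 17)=164 / 595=0.28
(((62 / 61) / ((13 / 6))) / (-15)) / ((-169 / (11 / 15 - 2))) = -2356 / 10051275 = -0.00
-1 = -1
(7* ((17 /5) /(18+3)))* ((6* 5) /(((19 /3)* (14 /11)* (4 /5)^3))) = 70125 /8512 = 8.24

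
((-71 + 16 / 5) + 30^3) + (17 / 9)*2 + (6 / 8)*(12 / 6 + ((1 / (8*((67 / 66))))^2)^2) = 25013163000231431 / 928563655680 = 26937.48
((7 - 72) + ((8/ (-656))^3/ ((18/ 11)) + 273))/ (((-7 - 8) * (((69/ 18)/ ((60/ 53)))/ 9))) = -6192965343/ 168029398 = -36.86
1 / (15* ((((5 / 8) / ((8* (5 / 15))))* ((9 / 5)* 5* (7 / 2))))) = 128 / 14175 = 0.01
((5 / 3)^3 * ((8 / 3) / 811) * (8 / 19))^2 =64000000 / 1557826000641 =0.00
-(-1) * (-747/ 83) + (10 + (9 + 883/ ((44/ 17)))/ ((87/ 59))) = 912841/ 3828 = 238.46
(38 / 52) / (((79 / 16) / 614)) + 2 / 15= 1401974 / 15405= 91.01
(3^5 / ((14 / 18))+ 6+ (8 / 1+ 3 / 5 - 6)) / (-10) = -5618 / 175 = -32.10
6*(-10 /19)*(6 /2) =-9.47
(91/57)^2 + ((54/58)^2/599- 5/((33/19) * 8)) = 315482473685/144030743208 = 2.19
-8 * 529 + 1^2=-4231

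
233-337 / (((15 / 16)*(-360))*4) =314887 / 1350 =233.25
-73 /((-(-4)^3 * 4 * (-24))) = 73 /6144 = 0.01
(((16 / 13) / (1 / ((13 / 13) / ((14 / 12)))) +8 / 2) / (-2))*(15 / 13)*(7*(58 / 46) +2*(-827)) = 5675850 / 1183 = 4797.84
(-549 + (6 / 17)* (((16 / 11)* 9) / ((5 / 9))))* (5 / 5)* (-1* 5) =505539 / 187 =2703.42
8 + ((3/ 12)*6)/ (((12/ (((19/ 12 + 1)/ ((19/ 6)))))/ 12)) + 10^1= 1461/ 76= 19.22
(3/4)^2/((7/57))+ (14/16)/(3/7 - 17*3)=45229/9912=4.56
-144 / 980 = -36 / 245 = -0.15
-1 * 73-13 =-86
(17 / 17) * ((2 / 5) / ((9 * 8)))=1 / 180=0.01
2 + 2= 4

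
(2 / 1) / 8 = 1 / 4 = 0.25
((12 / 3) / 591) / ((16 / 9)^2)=27 / 12608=0.00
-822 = -822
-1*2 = -2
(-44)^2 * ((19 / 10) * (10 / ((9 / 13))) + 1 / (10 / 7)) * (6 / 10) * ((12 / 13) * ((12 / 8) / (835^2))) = 14711664 / 226598125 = 0.06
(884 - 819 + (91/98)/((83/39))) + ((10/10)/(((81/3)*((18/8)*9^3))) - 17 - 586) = -110654691755/205844814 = -537.56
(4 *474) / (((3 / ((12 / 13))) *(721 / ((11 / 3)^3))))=3364768 / 84357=39.89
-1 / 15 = -0.07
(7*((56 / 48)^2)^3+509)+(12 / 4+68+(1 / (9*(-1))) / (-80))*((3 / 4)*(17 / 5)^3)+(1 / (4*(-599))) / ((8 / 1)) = 11439165714209 / 4366710000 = 2619.63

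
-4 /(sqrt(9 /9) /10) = -40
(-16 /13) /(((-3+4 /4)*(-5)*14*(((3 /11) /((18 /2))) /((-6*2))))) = 1584 /455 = 3.48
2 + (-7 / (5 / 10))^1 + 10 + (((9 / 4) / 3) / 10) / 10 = -797 / 400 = -1.99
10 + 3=13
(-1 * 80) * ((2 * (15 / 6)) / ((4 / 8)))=-800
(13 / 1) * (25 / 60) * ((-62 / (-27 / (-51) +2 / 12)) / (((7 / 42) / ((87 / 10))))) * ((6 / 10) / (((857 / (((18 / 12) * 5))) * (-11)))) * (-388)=-3122041806 / 669317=-4664.52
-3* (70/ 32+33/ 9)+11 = -105/ 16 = -6.56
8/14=4/7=0.57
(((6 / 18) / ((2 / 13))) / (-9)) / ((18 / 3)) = -0.04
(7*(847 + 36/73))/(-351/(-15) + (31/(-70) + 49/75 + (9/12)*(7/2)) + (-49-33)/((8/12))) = -1818889800/29668003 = -61.31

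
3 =3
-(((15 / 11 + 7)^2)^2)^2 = -5132188731375616 / 214358881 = -23942039.20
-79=-79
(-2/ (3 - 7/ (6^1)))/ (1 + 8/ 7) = -28/ 55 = -0.51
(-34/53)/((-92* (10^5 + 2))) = 17/243804876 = 0.00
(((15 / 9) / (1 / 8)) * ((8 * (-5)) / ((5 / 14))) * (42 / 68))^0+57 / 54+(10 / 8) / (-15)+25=26.97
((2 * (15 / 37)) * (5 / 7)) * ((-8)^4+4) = 615000 / 259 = 2374.52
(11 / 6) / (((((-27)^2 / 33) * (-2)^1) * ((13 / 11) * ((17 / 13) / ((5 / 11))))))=-605 / 49572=-0.01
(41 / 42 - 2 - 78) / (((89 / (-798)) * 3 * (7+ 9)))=63061 / 4272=14.76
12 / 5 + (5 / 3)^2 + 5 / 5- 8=-82 / 45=-1.82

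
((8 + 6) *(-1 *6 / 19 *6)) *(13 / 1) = -6552 / 19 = -344.84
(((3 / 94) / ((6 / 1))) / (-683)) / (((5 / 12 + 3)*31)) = -3 / 40800371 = -0.00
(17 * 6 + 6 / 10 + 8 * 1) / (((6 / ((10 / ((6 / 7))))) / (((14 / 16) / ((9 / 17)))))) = 460649 / 1296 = 355.44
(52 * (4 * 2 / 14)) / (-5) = -208 / 35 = -5.94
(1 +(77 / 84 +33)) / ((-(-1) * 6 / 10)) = 2095 / 36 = 58.19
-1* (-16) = 16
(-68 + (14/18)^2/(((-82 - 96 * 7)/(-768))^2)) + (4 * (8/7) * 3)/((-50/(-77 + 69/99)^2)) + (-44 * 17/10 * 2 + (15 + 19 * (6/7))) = -48284460414413/27086234175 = -1782.62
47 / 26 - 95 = -2423 / 26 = -93.19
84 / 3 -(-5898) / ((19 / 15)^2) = 1337158 / 361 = 3704.04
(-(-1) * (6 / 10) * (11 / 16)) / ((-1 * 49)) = -33 / 3920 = -0.01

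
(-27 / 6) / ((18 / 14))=-7 / 2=-3.50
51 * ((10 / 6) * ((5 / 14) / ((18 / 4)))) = 425 / 63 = 6.75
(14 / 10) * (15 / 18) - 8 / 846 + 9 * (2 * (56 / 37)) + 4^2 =1389823 / 31302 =44.40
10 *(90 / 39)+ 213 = 3069 / 13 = 236.08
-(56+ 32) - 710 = -798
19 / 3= 6.33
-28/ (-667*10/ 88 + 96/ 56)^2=-2656192/ 520615489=-0.01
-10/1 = -10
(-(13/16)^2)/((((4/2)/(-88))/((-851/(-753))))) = 1582009/48192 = 32.83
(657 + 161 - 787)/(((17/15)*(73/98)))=45570/1241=36.72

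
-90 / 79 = -1.14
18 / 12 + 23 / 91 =319 / 182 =1.75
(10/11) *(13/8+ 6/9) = 25/12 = 2.08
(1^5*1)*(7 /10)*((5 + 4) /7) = 0.90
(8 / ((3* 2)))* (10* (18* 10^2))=24000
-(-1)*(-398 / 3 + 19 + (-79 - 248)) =-1322 / 3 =-440.67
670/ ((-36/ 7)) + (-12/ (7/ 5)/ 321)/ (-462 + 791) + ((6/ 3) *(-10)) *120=-11223244805/ 4435578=-2530.28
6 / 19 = 0.32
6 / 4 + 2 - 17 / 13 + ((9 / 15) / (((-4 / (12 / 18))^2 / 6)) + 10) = 799 / 65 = 12.29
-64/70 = -32/35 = -0.91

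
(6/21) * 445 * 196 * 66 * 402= 661177440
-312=-312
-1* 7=-7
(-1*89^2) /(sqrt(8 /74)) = -7921*sqrt(37) /2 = -24090.78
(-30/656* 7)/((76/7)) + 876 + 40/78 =852110087/972192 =876.48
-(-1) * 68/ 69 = 68/ 69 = 0.99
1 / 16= 0.06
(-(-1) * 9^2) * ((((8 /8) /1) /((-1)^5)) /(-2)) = 81 /2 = 40.50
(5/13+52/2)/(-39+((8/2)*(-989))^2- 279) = 343/203445034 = 0.00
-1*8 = -8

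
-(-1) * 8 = 8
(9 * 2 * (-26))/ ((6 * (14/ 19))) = -741/ 7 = -105.86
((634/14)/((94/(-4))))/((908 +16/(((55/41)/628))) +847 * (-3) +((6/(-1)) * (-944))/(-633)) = -7357570/22329375747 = -0.00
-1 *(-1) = 1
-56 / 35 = -8 / 5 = -1.60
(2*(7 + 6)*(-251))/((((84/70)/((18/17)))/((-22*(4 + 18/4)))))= 1076790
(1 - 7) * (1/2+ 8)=-51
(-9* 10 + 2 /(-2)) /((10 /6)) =-273 /5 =-54.60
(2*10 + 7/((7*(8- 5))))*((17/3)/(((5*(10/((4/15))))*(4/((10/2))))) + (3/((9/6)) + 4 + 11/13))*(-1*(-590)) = 144935329/1755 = 82584.23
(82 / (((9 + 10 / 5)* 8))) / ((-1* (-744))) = 41 / 32736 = 0.00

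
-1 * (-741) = 741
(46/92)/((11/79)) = 79/22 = 3.59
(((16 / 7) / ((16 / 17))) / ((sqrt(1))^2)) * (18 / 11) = 3.97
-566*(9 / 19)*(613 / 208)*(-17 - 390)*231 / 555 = 1322430417 / 9880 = 133849.23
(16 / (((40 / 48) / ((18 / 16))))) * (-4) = -432 / 5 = -86.40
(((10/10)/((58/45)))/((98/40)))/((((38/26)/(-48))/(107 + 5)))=-1164.84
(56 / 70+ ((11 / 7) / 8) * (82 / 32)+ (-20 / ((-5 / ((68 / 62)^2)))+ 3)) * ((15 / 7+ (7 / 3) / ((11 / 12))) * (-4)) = -14166592679 / 82876640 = -170.94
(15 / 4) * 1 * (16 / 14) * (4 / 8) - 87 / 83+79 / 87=101231 / 50547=2.00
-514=-514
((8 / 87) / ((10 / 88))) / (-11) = -32 / 435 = -0.07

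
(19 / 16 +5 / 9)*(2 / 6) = 251 / 432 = 0.58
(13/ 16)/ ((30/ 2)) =13/ 240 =0.05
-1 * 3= -3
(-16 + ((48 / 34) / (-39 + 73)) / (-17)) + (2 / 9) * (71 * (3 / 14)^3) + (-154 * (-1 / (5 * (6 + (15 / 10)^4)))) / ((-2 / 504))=-1426661827181 / 1988487620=-717.46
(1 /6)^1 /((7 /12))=2 /7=0.29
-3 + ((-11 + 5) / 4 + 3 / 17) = -147 / 34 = -4.32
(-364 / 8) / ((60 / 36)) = -273 / 10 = -27.30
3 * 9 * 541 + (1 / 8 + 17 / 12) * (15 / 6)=701321 / 48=14610.85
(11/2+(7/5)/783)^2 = 1855800241/61308900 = 30.27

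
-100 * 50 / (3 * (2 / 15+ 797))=-25000 / 11957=-2.09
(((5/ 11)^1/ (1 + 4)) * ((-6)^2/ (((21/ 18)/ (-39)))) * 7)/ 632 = -1053/ 869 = -1.21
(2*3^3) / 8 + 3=39 / 4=9.75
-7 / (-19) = 7 / 19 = 0.37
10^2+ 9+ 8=117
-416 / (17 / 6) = -2496 / 17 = -146.82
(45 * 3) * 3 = 405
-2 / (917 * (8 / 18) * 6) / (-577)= 3 / 2116436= 0.00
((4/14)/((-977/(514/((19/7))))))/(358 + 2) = -257/1670670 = -0.00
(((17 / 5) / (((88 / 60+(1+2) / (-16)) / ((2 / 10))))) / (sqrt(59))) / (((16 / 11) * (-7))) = -561 * sqrt(59) / 633955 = -0.01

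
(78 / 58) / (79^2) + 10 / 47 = 1811723 / 8506483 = 0.21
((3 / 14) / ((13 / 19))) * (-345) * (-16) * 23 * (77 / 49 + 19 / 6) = 120008940 / 637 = 188397.08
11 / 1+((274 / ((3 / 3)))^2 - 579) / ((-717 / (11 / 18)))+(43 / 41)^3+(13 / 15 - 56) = -473543608829 / 4447472130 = -106.47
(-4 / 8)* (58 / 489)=-0.06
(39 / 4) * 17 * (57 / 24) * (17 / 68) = 12597 / 128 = 98.41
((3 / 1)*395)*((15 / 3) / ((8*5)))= 1185 / 8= 148.12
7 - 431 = -424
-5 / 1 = -5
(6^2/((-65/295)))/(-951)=708/4121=0.17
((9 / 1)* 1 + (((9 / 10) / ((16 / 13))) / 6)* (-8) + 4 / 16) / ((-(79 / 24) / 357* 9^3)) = -39389 / 31995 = -1.23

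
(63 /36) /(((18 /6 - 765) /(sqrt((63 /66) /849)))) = -7 * sqrt(43582) /18976848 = -0.00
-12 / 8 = -3 / 2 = -1.50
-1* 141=-141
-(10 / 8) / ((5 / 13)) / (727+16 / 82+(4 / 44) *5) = -5863 / 1312680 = -0.00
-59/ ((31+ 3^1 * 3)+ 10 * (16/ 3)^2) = -531/ 2920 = -0.18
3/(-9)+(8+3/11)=7.94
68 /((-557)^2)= 0.00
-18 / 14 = -1.29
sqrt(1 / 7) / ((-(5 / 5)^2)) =-sqrt(7) / 7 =-0.38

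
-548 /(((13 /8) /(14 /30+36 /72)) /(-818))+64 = 52011104 /195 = 266723.61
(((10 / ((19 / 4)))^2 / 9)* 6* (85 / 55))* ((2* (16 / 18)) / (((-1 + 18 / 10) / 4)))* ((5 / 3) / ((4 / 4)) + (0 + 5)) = 87040000 / 321651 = 270.60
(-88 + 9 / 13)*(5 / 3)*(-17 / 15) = 19295 / 117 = 164.91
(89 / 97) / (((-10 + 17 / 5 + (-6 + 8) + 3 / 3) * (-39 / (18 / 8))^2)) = -0.00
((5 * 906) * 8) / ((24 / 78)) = 117780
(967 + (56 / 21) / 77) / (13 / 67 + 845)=14966795 / 13081068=1.14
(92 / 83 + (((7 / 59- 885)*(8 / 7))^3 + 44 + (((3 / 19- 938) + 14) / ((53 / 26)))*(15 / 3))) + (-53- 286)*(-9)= -6089594083817664482371 / 5887863294257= -1034262138.82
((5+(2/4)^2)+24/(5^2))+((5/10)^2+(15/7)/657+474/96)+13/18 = 22301441/1839600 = 12.12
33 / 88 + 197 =1579 / 8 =197.38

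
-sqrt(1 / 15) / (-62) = sqrt(15) / 930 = 0.00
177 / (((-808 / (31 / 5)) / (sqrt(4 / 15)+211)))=-1157757 / 4040-1829 * sqrt(15) / 10100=-287.27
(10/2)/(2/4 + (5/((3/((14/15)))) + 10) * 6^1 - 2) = 30/407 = 0.07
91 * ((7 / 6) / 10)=10.62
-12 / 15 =-4 / 5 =-0.80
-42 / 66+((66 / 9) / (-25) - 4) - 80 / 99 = -1291 / 225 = -5.74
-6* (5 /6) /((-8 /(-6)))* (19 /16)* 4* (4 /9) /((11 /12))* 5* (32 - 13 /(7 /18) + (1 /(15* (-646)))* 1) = 484535 /7854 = 61.69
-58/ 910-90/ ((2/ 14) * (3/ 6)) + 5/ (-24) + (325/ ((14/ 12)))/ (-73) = -1007680483/ 797160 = -1264.09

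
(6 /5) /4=0.30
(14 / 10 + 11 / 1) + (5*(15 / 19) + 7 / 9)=14642 / 855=17.13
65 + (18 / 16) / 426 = 73843 / 1136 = 65.00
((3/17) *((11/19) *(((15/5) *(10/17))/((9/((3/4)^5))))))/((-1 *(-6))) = 4455/5622784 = 0.00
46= 46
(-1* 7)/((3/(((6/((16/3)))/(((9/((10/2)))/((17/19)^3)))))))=-171955/164616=-1.04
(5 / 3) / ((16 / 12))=1.25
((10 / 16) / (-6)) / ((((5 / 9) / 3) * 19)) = -9 / 304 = -0.03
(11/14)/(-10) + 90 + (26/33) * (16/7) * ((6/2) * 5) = 180079/1540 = 116.93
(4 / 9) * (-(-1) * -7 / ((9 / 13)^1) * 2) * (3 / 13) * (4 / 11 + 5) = -3304 / 297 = -11.12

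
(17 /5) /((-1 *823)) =-17 /4115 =-0.00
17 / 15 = 1.13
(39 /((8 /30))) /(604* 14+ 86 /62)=2015 /116524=0.02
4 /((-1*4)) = -1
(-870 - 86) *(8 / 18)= -3824 / 9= -424.89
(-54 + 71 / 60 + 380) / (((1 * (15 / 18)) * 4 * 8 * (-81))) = -0.15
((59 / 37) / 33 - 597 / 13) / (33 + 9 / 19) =-6917615 / 5047614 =-1.37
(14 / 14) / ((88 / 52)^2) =169 / 484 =0.35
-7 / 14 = -1 / 2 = -0.50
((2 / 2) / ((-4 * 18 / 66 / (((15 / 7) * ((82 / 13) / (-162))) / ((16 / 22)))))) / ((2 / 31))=768955 / 471744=1.63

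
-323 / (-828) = 323 / 828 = 0.39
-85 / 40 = -17 / 8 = -2.12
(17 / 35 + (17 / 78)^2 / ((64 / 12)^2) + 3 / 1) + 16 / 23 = 582739141 / 139310080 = 4.18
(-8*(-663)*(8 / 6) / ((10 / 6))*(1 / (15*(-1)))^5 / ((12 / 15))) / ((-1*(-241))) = -1768 / 61003125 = -0.00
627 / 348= 209 / 116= 1.80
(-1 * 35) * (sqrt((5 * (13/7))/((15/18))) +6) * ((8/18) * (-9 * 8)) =160 * sqrt(546) +6720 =10458.66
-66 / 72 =-11 / 12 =-0.92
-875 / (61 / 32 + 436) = -28000 / 14013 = -2.00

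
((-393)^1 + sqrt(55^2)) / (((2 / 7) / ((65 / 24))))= -76895 / 24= -3203.96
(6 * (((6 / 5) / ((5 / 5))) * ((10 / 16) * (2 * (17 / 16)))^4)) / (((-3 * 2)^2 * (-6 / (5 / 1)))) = -52200625 / 100663296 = -0.52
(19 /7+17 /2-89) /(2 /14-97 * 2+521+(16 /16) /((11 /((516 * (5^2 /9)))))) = -35937 /211340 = -0.17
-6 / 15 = -2 / 5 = -0.40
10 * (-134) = -1340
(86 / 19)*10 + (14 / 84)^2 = 30979 / 684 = 45.29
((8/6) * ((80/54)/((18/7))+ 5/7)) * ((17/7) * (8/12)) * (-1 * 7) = -298520/15309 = -19.50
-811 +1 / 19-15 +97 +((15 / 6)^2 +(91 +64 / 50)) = -1197793 / 1900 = -630.42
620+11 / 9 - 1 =5582 / 9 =620.22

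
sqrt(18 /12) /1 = sqrt(6) /2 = 1.22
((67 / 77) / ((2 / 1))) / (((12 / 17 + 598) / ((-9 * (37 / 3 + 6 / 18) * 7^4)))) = -3181227 / 15994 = -198.90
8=8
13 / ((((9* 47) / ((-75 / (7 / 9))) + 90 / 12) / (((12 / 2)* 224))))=2620800 / 467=5611.99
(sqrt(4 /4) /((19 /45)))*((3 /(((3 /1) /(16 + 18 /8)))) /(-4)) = -3285 /304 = -10.81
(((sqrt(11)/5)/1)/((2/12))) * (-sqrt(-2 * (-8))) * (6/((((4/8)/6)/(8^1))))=-9169.80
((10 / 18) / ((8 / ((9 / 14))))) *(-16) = -5 / 7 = -0.71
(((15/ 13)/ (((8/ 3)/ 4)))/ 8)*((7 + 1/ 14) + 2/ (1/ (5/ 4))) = 3015/ 1456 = 2.07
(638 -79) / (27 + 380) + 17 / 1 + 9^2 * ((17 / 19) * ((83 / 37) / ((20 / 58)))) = 37879649 / 77330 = 489.84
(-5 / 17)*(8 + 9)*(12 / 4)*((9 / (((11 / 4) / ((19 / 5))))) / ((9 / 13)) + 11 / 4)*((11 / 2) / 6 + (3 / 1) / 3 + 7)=-487599 / 176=-2770.45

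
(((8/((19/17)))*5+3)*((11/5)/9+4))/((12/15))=140767/684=205.80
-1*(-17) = 17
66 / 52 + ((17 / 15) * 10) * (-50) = -44101 / 78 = -565.40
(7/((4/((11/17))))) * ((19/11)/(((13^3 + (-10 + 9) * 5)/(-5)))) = -665/149056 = -0.00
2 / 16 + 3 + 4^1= 57 / 8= 7.12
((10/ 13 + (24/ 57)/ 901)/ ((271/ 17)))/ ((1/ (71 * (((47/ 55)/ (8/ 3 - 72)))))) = -857412117/ 20292620920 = -0.04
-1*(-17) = 17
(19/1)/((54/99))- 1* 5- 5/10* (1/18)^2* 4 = 2416/81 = 29.83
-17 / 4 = -4.25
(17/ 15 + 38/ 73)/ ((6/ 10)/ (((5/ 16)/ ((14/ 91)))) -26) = -117715/ 1829526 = -0.06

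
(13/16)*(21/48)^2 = 637/4096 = 0.16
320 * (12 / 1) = 3840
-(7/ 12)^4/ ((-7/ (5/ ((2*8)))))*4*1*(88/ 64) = 18865/ 663552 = 0.03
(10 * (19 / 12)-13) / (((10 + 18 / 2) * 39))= 17 / 4446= 0.00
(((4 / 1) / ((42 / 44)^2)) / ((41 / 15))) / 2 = 0.80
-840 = -840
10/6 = 5/3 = 1.67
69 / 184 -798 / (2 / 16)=-51069 / 8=-6383.62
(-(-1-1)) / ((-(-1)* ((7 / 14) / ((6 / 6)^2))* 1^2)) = 4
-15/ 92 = -0.16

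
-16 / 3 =-5.33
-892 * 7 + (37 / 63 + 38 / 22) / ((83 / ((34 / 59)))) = -21189714988 / 3393621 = -6243.98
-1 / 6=-0.17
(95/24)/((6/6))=3.96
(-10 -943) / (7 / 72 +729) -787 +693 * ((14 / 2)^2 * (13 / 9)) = 2533445074 / 52495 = 48260.69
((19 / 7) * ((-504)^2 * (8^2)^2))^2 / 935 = 8529853116741331.92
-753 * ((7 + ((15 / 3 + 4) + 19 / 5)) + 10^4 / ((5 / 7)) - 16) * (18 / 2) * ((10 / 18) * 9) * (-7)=3321631341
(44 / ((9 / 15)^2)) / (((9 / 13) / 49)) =700700 / 81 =8650.62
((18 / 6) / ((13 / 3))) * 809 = 7281 / 13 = 560.08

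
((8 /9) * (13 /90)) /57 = 52 /23085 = 0.00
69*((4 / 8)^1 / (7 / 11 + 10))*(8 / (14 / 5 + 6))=115 / 39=2.95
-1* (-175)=175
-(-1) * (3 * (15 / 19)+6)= 159 / 19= 8.37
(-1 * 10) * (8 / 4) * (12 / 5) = -48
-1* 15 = -15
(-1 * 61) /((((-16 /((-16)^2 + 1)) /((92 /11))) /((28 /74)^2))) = 17667979 /15059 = 1173.25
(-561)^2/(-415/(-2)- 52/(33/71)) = 20771586/6311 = 3291.33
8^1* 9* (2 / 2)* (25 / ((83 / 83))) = 1800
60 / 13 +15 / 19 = 1335 / 247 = 5.40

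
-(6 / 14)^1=-3 / 7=-0.43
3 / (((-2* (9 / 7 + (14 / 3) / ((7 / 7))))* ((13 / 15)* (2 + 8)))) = -189 / 6500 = -0.03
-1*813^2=-660969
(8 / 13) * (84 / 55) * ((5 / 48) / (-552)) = -7 / 39468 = -0.00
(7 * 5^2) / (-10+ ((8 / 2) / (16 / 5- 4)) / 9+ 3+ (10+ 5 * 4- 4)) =9.49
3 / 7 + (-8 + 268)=1823 / 7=260.43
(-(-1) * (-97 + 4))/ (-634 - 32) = 31/ 222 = 0.14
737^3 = 400315553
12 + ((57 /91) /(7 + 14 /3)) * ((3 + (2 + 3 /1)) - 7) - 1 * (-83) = 302746 /3185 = 95.05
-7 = -7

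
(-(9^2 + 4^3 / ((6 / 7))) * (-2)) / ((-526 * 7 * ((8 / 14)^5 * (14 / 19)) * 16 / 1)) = -3043439 / 25853952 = -0.12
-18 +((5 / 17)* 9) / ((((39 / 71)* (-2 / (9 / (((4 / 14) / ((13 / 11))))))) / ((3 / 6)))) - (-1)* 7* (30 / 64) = -356457 / 5984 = -59.57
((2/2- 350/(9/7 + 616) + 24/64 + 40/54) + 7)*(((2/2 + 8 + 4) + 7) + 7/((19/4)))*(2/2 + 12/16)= 949483031/2955564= 321.25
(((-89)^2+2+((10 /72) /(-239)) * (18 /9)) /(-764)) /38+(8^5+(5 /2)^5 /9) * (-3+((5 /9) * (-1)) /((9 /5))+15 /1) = 7753909873351171 /20233097568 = 383229.01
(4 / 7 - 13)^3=-658503 / 343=-1919.83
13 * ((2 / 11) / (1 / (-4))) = -104 / 11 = -9.45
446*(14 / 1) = 6244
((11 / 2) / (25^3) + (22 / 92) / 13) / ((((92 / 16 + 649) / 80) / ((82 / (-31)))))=-153210112 / 25286990625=-0.01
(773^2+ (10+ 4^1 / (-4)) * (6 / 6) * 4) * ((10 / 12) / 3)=2987825 / 18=165990.28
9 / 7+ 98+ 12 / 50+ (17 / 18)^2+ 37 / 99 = 62863613 / 623700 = 100.79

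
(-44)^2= 1936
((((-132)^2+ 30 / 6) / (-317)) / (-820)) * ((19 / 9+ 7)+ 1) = 1586039 / 2339460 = 0.68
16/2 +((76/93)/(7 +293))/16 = 892819/111600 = 8.00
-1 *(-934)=934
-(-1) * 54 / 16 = 27 / 8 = 3.38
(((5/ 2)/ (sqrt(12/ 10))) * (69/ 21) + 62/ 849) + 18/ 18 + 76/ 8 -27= -27893/ 1698 + 115 * sqrt(30)/ 84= -8.93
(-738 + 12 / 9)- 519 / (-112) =-245963 / 336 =-732.03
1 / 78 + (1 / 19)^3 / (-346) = 593284 / 46277673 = 0.01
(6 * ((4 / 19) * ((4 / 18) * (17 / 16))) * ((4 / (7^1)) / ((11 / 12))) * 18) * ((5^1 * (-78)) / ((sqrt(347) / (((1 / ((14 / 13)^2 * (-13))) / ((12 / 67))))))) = 34648380 * sqrt(347) / 24875389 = 25.95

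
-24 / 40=-3 / 5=-0.60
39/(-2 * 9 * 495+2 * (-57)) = -13/3008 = -0.00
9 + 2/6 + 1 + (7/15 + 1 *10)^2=26974/225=119.88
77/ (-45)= -77/ 45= -1.71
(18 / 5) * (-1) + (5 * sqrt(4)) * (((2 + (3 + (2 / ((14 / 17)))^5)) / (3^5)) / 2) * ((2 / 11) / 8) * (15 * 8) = 106422334 / 74875185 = 1.42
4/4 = 1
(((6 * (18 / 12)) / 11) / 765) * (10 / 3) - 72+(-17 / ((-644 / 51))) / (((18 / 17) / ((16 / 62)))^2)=-56180157002 / 781186329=-71.92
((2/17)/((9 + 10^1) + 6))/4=1/850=0.00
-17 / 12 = -1.42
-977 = -977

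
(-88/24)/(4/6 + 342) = -11/1028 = -0.01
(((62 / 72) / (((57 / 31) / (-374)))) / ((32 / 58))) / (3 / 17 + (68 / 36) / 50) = -201353525 / 135888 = -1481.76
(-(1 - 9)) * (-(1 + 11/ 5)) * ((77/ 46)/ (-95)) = 4928/ 10925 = 0.45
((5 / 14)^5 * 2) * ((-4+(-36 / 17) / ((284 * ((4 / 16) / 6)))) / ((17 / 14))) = -3940625 / 98532238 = -0.04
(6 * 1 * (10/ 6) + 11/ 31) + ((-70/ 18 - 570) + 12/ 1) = -153878/ 279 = -551.53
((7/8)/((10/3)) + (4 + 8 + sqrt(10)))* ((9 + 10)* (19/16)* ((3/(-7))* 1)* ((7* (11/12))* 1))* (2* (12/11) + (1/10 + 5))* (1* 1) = -6969.13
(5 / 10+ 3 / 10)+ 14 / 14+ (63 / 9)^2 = 50.80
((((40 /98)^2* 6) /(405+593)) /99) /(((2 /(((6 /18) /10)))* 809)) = 20 /95956947009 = 0.00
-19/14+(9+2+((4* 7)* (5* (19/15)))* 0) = 9.64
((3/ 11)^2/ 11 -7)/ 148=-2327/ 49247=-0.05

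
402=402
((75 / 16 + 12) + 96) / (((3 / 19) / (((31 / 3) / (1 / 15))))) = 1769945 / 16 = 110621.56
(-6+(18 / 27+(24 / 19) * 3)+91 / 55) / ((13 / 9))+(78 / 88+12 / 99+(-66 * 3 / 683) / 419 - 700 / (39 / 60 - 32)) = 33097967523 / 1413714380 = 23.41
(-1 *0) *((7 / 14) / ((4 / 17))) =0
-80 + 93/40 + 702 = 24973/40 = 624.32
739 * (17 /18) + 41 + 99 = 15083 /18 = 837.94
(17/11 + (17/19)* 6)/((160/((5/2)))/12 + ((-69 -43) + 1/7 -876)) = -30345/4312297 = -0.01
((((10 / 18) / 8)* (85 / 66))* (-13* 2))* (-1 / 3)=5525 / 7128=0.78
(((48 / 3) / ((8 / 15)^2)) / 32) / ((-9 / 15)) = -375 / 128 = -2.93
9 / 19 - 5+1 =-67 / 19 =-3.53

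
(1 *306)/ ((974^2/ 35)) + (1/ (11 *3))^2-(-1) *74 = 38231308001/ 516554082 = 74.01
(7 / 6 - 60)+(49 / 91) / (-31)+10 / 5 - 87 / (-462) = -5274872 / 93093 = -56.66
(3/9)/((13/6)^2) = 12/169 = 0.07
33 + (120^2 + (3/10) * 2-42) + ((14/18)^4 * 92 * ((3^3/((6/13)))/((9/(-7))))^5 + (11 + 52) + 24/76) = -32737808714000539/4986360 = -6565472351.37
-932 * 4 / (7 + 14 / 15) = -469.92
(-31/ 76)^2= 961/ 5776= 0.17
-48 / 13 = -3.69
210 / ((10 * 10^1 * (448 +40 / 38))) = 133 / 28440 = 0.00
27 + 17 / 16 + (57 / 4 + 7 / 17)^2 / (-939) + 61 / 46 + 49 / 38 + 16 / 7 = 217391799539 / 6640991112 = 32.73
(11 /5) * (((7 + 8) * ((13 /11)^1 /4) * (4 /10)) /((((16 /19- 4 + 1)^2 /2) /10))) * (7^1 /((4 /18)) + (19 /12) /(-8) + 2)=15003521 /26896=557.83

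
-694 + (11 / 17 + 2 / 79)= -931139 / 1343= -693.33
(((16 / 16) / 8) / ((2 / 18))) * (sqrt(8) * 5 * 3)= 47.73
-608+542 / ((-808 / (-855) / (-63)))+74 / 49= -727279407 / 19796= -36738.71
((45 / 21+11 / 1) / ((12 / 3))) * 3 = 69 / 7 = 9.86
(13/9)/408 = 13/3672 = 0.00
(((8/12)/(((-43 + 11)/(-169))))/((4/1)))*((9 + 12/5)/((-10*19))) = -169/3200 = -0.05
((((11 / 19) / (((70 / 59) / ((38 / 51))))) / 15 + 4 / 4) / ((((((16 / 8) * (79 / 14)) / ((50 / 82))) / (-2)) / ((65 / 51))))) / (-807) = 3565120 / 20396051019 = 0.00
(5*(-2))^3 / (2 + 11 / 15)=-15000 / 41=-365.85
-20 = -20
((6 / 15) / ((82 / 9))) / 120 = 3 / 8200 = 0.00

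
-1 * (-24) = 24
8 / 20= 2 / 5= 0.40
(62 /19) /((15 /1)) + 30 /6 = 5.22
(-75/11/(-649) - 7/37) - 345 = -91176533/264143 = -345.18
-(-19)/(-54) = -19/54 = -0.35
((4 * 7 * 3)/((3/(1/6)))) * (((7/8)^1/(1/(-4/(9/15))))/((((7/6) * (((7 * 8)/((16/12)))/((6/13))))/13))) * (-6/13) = 20/13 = 1.54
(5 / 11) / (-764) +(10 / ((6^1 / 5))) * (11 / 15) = 462175 / 75636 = 6.11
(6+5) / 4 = 11 / 4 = 2.75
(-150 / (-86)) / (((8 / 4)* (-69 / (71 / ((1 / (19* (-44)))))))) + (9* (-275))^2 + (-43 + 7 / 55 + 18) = 333242826173 / 54395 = 6126350.33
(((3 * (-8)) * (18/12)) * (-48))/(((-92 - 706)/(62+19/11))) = -201888/1463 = -138.00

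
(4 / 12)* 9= 3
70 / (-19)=-70 / 19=-3.68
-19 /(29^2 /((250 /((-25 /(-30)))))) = -5700 /841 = -6.78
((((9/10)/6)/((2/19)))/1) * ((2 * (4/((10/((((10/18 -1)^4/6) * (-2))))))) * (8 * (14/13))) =-272384/2132325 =-0.13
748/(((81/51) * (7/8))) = 101728/189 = 538.24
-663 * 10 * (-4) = 26520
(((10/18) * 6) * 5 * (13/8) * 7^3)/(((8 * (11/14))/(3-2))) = 780325/528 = 1477.89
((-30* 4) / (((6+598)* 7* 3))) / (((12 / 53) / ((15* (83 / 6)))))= -109975 / 12684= -8.67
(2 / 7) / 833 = 2 / 5831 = 0.00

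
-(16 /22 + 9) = -107 /11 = -9.73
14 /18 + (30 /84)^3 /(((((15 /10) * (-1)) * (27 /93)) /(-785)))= 3070687 /37044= 82.89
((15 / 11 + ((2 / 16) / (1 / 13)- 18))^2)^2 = 3045168091681 / 59969536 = 50778.58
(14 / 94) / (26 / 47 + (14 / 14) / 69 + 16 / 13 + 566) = 6279 / 23937815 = 0.00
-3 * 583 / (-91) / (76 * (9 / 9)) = 1749 / 6916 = 0.25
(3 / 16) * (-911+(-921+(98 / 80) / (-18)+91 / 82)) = -54049889 / 157440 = -343.30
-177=-177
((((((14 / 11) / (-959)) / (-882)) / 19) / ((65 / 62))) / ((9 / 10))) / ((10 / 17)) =1054 / 7386884505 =0.00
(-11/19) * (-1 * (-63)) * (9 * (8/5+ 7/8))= -617463/760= -812.45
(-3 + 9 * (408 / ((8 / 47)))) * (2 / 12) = 3595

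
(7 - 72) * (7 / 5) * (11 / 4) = -1001 / 4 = -250.25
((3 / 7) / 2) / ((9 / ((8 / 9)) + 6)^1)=4 / 301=0.01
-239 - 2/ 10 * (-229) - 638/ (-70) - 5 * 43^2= -330018/ 35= -9429.09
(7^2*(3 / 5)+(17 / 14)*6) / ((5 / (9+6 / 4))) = 1926 / 25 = 77.04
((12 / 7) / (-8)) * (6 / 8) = -9 / 56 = -0.16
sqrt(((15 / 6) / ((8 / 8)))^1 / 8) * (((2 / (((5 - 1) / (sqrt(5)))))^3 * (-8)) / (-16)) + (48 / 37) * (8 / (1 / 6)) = 148381 / 2368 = 62.66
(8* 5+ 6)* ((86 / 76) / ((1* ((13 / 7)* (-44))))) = -6923 / 10868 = -0.64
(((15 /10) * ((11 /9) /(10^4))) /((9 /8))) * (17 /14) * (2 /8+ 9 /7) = 8041 /26460000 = 0.00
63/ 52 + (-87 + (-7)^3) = -22297/ 52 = -428.79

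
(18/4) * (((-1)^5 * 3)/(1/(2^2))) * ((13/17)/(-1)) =702/17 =41.29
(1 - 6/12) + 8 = 17/2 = 8.50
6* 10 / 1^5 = 60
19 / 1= 19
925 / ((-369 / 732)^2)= 55070800 / 15129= 3640.08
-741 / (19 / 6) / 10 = -117 / 5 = -23.40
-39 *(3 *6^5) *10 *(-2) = 18195840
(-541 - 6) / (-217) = 547 / 217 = 2.52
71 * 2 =142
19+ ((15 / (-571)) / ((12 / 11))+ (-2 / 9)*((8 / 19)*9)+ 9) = 1177499 / 43396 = 27.13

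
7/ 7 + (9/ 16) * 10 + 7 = 109/ 8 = 13.62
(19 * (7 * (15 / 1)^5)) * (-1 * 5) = -504984375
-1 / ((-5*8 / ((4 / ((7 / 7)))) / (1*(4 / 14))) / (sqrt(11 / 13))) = sqrt(143) / 455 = 0.03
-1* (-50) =50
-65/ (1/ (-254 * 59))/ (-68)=-487045/ 34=-14324.85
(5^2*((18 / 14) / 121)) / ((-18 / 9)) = -225 / 1694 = -0.13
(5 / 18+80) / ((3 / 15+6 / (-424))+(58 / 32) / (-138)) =140916400 / 303177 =464.80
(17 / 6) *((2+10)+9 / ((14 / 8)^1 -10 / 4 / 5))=272 / 5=54.40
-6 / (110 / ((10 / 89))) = -6 / 979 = -0.01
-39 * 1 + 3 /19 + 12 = -510 /19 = -26.84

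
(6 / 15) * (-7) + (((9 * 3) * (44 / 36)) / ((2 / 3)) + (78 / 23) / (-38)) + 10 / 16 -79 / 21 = 43.47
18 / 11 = 1.64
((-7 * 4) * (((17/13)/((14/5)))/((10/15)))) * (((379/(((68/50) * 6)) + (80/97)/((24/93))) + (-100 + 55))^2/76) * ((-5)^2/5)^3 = -5273338140625/7585611072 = -695.18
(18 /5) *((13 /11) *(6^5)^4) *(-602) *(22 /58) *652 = -335803294091883929665536 /145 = -2315884786840578825279.56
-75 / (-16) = 75 / 16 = 4.69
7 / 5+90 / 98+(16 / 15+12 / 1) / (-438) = 368374 / 160965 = 2.29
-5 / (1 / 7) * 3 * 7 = -735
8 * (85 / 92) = 170 / 23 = 7.39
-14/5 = -2.80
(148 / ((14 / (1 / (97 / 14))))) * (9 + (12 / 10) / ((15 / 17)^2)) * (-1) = -585044 / 36375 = -16.08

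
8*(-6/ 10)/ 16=-3/ 10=-0.30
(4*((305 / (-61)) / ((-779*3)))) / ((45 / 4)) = 16 / 21033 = 0.00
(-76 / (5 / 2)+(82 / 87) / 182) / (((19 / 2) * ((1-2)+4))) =-2406358 / 2256345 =-1.07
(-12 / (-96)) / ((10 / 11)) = 11 / 80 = 0.14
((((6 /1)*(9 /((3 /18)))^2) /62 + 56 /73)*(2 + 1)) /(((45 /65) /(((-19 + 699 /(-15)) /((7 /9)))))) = -1638245856 /15841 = -103418.08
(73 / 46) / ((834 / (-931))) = -67963 / 38364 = -1.77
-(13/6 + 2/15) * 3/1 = -69/10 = -6.90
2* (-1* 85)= -170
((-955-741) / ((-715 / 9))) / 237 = 5088 / 56485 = 0.09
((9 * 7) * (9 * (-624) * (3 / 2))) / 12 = -44226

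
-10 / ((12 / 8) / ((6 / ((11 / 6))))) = -240 / 11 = -21.82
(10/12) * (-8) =-20/3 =-6.67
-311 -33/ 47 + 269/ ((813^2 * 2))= -19366379057/ 62131086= -311.70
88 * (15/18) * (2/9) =440/27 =16.30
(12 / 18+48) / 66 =0.74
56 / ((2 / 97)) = 2716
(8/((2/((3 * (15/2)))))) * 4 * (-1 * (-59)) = 21240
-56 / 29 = -1.93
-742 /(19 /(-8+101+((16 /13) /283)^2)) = -933999229198 /257165779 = -3631.90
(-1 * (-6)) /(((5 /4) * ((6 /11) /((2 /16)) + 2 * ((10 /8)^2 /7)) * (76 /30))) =22176 /56297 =0.39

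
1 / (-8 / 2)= -1 / 4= -0.25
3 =3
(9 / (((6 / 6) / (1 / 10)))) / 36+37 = 1481 / 40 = 37.02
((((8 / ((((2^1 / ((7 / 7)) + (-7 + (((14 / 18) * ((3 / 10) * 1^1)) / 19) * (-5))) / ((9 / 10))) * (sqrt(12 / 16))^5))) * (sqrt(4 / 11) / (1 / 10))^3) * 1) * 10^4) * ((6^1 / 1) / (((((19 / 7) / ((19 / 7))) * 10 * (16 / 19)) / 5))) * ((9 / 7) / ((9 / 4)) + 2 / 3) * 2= -4805632000000 * sqrt(33) / 488719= -56486967.11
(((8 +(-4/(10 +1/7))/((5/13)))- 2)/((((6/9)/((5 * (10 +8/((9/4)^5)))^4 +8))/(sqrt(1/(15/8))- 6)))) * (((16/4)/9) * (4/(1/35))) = -15880861881829640187298392379136/863194247593041944871 +15880861881829640187298392379136 * sqrt(30)/38843741141686887519195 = -16158477617.79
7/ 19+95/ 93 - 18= -29350/ 1767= -16.61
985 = 985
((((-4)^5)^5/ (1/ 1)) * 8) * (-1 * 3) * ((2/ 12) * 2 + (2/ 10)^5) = 28174519268829822976/ 3125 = 9015846166025543.35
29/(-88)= -29/88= -0.33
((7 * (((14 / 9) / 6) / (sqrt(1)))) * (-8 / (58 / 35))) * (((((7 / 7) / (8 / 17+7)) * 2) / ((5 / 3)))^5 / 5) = -561036615552 / 2994102227509375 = -0.00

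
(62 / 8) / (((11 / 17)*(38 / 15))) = 7905 / 1672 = 4.73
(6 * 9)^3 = 157464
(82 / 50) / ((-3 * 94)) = -41 / 7050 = -0.01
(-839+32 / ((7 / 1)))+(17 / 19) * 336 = -70995 / 133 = -533.80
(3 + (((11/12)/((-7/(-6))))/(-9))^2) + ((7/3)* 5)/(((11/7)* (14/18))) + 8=3589307/174636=20.55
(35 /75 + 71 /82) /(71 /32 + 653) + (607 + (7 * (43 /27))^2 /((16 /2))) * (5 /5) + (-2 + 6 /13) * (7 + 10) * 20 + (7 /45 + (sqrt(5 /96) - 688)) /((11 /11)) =-63913228881427 /108624994920 + sqrt(30) /24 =-588.16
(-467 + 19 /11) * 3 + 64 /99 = -138122 /99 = -1395.17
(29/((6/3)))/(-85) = -29/170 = -0.17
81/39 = 27/13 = 2.08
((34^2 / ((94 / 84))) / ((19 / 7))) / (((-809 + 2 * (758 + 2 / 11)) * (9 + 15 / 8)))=9969344 / 201504557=0.05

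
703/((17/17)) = 703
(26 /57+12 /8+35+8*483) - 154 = 3746.96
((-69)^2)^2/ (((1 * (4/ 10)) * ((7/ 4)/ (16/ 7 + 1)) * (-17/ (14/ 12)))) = -868906305/ 119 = -7301733.66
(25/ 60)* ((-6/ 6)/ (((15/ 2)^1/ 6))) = -1/ 3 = -0.33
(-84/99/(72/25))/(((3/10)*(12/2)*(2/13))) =-11375/10692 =-1.06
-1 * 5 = -5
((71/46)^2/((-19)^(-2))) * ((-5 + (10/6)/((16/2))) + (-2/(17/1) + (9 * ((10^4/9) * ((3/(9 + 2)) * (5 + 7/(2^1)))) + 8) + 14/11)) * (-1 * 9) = -568103199608949/3165536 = -179465088.89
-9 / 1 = -9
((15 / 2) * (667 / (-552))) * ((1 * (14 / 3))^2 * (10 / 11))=-35525 / 198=-179.42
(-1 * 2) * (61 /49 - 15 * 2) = 2818 /49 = 57.51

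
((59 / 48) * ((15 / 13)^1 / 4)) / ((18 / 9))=0.18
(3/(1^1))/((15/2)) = 2/5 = 0.40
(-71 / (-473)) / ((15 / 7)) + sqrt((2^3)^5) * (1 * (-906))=497 / 7095 - 115968 * sqrt(2)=-164003.45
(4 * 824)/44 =824/11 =74.91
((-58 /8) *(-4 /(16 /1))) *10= 145 /8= 18.12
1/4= 0.25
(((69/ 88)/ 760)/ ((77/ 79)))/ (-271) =-5451/ 1395584960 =-0.00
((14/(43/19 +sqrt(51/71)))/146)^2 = 1918352195/692725705352-20940527* sqrt(3621)/692725705352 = 0.00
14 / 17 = 0.82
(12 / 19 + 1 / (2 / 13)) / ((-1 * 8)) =-271 / 304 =-0.89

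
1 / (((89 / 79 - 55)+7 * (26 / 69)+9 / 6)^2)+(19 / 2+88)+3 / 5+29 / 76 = 98.48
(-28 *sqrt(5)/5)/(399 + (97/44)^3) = -2385152 *sqrt(5)/174505445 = -0.03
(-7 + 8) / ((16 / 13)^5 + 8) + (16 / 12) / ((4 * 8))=134687 / 1004730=0.13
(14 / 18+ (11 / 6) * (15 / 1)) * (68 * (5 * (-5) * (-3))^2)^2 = 4137215625000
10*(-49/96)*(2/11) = -245/264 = -0.93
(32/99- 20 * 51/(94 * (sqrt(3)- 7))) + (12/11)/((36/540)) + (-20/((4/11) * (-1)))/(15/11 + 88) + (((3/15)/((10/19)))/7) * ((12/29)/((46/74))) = 255 * sqrt(3)/1081 + 10138388676182/533888360775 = 19.40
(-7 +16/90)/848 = -307/38160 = -0.01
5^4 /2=625 /2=312.50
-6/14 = -0.43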